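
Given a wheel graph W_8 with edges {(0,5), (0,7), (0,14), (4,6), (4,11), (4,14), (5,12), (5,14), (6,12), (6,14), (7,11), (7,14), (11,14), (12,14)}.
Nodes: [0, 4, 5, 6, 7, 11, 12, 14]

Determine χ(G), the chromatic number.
Clique number ω(G) = 3 (lower bound: χ ≥ ω).
Odd cycle [7, 0, 5, 12, 6, 4, 11] needs 3 colors (χ ≥ 3).
Vertex 14 is adjacent to every vertex of [0, 4, 5, 6, 7, 11, 12], which already need 3 colors among themselves, so 14 needs a new color (χ ≥ 4).
The coloring below uses 4 colors, so χ(G) = 4.
A valid 4-coloring: color 1: [14]; color 2: [4, 5, 7]; color 3: [0, 11, 12]; color 4: [6].

χ(G) = 4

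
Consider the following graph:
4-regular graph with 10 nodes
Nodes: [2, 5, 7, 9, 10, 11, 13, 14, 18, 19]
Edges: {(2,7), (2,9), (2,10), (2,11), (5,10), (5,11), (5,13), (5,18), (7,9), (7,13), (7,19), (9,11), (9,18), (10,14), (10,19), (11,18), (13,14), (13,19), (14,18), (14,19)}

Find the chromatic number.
χ(G) = 4

Clique number ω(G) = 3 (lower bound: χ ≥ ω).
Suppose a proper 3-coloring c exists. The clique [2, 7, 9] takes 3 distinct colors; by symmetry let c(2) = 1, c(7) = 2, c(9) = 3.
- Vertex 11: neighbors [2, 9] already have colors [1, 3] ⇒ c(11) = 2.
- Vertex 18: neighbors [11, 9] already have colors [2, 3] ⇒ c(18) = 1.
- Vertex 5: neighbors [18, 11] already have colors [1, 2] ⇒ c(5) = 3.
- Vertex 10: neighbors [2, 5] already have colors [1, 3] ⇒ c(10) = 2.
- Vertex 13: neighbors [7, 5] already have colors [2, 3] ⇒ c(13) = 1.
- Vertex 14: neighbors [13, 10] already have colors [1, 2] ⇒ c(14) = 3.
- Vertex 19: neighbors [13, 7, 14] already have colors [1, 2, 3] — all 3 colors blocked. Contradiction.
The forced assignments end in a contradiction, so G has no proper 3-coloring (χ ≥ 4).
The coloring below uses 4 colors, so χ(G) = 4.
A valid 4-coloring: color 1: [5, 9, 14]; color 2: [7, 10, 11]; color 3: [2, 13, 18]; color 4: [19].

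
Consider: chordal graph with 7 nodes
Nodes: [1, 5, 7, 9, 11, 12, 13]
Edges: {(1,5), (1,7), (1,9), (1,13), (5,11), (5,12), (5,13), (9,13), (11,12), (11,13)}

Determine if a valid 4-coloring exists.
A valid 4-coloring: color 1: [5, 7, 9]; color 2: [12, 13]; color 3: [1, 11].
(χ(G) = 3 ≤ 4.)

Yes, G is 4-colorable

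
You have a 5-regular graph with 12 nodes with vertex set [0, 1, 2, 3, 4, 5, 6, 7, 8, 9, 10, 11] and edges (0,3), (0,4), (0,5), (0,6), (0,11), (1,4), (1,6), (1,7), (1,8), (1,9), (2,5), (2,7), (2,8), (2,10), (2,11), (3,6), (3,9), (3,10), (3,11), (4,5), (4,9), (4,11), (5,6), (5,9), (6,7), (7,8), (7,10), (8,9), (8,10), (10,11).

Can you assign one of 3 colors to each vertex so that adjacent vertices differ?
No, G is not 3-colorable

The clique on vertices [2, 7, 8, 10] has size 4 > 3, so it alone needs 4 colors.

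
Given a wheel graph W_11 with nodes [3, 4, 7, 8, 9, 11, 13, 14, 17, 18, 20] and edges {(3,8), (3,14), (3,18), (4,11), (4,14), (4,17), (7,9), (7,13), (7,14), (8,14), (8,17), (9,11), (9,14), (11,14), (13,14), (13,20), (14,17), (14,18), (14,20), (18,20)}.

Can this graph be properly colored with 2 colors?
The clique on vertices [3, 8, 14] has size 3 > 2, so it alone needs 3 colors.

No, G is not 2-colorable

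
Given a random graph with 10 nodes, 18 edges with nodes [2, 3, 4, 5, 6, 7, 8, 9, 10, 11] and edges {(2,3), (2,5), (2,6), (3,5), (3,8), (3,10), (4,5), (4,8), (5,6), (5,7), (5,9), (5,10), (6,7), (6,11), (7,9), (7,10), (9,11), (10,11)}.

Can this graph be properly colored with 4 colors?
Yes, G is 4-colorable

A valid 4-coloring: color 1: [5, 8, 11]; color 2: [3, 4, 7]; color 3: [6, 9, 10]; color 4: [2].
(χ(G) = 4 ≤ 4.)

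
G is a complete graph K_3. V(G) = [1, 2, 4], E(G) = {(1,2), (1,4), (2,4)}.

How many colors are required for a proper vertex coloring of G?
χ(G) = 3

Clique number ω(G) = 3 (lower bound: χ ≥ ω).
The clique on [1, 2, 4] has size 3, forcing χ ≥ 3, and the coloring below uses 3 colors, so χ(G) = 3.
A valid 3-coloring: color 1: [4]; color 2: [2]; color 3: [1].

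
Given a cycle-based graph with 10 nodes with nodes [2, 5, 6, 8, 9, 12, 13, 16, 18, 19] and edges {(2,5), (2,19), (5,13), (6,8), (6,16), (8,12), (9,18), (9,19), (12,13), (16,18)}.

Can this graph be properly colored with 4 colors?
Yes, G is 4-colorable

A valid 4-coloring: color 1: [5, 6, 12, 18, 19]; color 2: [2, 8, 9, 13, 16].
(χ(G) = 2 ≤ 4.)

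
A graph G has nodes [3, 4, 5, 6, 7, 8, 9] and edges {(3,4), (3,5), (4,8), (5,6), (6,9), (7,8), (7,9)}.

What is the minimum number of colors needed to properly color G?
Clique number ω(G) = 2 (lower bound: χ ≥ ω).
Odd cycle [9, 7, 8, 4, 3, 5, 6] needs 3 colors (χ ≥ 3).
The coloring below uses 3 colors, so χ(G) = 3.
A valid 3-coloring: color 1: [4, 5, 7]; color 2: [3, 8, 9]; color 3: [6].

χ(G) = 3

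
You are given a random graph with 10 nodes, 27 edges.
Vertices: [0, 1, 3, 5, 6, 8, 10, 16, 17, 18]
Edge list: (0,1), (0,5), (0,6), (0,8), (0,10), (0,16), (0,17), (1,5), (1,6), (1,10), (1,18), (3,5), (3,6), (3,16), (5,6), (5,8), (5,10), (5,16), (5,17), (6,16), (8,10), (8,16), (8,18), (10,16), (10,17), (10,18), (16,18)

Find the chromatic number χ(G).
Clique number ω(G) = 5 (lower bound: χ ≥ ω).
The clique on [0, 5, 8, 10, 16] has size 5, forcing χ ≥ 5, and the coloring below uses 5 colors, so χ(G) = 5.
A valid 5-coloring: color 1: [5, 18]; color 2: [1, 16, 17]; color 3: [6, 10]; color 4: [0, 3]; color 5: [8].

χ(G) = 5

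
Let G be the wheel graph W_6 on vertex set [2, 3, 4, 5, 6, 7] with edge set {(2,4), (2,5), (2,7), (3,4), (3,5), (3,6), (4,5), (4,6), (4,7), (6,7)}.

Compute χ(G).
χ(G) = 4

Clique number ω(G) = 3 (lower bound: χ ≥ ω).
Odd cycle [5, 2, 7, 6, 3] needs 3 colors (χ ≥ 3).
Vertex 4 is adjacent to every vertex of [2, 3, 5, 6, 7], which already need 3 colors among themselves, so 4 needs a new color (χ ≥ 4).
The coloring below uses 4 colors, so χ(G) = 4.
A valid 4-coloring: color 1: [4]; color 2: [5, 6]; color 3: [2, 3]; color 4: [7].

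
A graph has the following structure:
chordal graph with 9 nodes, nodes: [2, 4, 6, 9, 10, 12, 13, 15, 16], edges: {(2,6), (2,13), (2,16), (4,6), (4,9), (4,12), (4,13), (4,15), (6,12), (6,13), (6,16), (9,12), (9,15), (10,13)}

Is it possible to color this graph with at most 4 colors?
Yes, G is 4-colorable

A valid 4-coloring: color 1: [6, 9, 10]; color 2: [2, 4]; color 3: [12, 13, 15, 16].
(χ(G) = 3 ≤ 4.)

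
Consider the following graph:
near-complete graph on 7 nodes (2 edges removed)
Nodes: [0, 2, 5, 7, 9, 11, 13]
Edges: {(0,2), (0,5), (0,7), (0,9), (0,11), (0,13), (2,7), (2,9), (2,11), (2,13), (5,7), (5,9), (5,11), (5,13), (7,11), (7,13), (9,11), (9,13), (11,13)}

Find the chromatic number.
χ(G) = 5

Clique number ω(G) = 5 (lower bound: χ ≥ ω).
The clique on [0, 2, 9, 11, 13] has size 5, forcing χ ≥ 5, and the coloring below uses 5 colors, so χ(G) = 5.
A valid 5-coloring: color 1: [13]; color 2: [11]; color 3: [0]; color 4: [2, 5]; color 5: [7, 9].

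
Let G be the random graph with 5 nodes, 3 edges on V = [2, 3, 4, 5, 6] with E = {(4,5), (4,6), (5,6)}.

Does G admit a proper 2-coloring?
No, G is not 2-colorable

The clique on vertices [4, 5, 6] has size 3 > 2, so it alone needs 3 colors.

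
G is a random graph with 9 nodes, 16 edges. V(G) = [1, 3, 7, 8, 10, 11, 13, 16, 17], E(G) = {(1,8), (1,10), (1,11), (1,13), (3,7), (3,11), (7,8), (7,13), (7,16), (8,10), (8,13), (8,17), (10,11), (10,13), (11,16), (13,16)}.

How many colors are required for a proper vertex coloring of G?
Clique number ω(G) = 4 (lower bound: χ ≥ ω).
The clique on [1, 8, 10, 13] has size 4, forcing χ ≥ 4, and the coloring below uses 4 colors, so χ(G) = 4.
A valid 4-coloring: color 1: [8, 11]; color 2: [3, 13, 17]; color 3: [1, 7]; color 4: [10, 16].

χ(G) = 4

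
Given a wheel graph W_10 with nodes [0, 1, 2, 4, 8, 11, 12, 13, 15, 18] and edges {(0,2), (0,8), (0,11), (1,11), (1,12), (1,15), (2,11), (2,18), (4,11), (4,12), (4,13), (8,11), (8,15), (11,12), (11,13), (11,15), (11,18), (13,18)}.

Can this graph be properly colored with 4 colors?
Yes, G is 4-colorable

A valid 4-coloring: color 1: [11]; color 2: [1, 4, 8, 18]; color 3: [2, 12, 13, 15]; color 4: [0].
(χ(G) = 4 ≤ 4.)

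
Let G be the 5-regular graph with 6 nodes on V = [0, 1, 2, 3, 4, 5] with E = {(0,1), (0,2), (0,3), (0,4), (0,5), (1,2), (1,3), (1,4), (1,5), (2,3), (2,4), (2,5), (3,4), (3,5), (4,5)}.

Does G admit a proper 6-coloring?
A valid 6-coloring: color 1: [4]; color 2: [5]; color 3: [2]; color 4: [1]; color 5: [0]; color 6: [3].
(χ(G) = 6 ≤ 6.)

Yes, G is 6-colorable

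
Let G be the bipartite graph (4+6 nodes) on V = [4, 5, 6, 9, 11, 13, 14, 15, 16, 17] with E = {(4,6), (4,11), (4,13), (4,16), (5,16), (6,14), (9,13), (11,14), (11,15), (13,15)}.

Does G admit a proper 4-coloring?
A valid 4-coloring: color 1: [4, 5, 9, 14, 15, 17]; color 2: [6, 11, 13, 16].
(χ(G) = 2 ≤ 4.)

Yes, G is 4-colorable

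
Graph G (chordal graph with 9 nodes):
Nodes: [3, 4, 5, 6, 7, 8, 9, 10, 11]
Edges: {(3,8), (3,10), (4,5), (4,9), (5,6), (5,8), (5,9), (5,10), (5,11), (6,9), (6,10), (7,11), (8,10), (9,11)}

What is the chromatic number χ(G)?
Clique number ω(G) = 3 (lower bound: χ ≥ ω).
The clique on [3, 8, 10] has size 3, forcing χ ≥ 3, and the coloring below uses 3 colors, so χ(G) = 3.
A valid 3-coloring: color 1: [3, 5, 7]; color 2: [9, 10]; color 3: [4, 6, 8, 11].

χ(G) = 3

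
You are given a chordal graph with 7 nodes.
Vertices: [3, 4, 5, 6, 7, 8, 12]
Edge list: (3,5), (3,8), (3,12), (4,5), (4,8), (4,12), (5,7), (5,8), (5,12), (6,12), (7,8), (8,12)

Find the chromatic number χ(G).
Clique number ω(G) = 4 (lower bound: χ ≥ ω).
The clique on [3, 5, 8, 12] has size 4, forcing χ ≥ 4, and the coloring below uses 4 colors, so χ(G) = 4.
A valid 4-coloring: color 1: [6, 8]; color 2: [5]; color 3: [7, 12]; color 4: [3, 4].

χ(G) = 4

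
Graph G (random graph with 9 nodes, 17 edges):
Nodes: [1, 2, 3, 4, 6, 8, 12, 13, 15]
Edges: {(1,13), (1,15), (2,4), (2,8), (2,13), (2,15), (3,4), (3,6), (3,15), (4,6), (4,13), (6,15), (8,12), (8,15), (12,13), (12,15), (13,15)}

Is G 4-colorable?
Yes, G is 4-colorable

A valid 4-coloring: color 1: [4, 15]; color 2: [6, 8, 13]; color 3: [1, 2, 3, 12].
(χ(G) = 3 ≤ 4.)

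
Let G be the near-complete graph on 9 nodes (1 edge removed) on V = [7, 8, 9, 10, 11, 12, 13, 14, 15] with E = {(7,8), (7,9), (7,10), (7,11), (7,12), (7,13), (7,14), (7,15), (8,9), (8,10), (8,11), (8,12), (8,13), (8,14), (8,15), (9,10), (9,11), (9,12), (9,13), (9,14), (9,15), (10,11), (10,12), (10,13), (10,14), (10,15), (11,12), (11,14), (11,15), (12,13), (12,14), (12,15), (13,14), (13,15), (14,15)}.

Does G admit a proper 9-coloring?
Yes, G is 9-colorable

A valid 9-coloring: color 1: [12]; color 2: [8]; color 3: [10]; color 4: [9]; color 5: [7]; color 6: [14]; color 7: [15]; color 8: [11, 13].
(χ(G) = 8 ≤ 9.)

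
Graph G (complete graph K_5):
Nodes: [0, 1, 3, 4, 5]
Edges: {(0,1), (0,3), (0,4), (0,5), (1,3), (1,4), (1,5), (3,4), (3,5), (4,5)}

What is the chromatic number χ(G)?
Clique number ω(G) = 5 (lower bound: χ ≥ ω).
The clique on [0, 1, 3, 4, 5] has size 5, forcing χ ≥ 5, and the coloring below uses 5 colors, so χ(G) = 5.
A valid 5-coloring: color 1: [0]; color 2: [4]; color 3: [3]; color 4: [1]; color 5: [5].

χ(G) = 5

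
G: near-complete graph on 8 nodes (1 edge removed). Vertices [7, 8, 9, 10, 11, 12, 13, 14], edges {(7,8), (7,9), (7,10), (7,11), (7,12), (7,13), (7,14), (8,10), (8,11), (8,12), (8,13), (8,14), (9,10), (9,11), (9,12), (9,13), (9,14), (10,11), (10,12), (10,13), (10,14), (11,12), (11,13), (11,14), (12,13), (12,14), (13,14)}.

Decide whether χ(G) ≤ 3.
The clique on vertices [7, 8, 10, 11, 12, 13, 14] has size 7 > 3, so it alone needs 7 colors.

No, G is not 3-colorable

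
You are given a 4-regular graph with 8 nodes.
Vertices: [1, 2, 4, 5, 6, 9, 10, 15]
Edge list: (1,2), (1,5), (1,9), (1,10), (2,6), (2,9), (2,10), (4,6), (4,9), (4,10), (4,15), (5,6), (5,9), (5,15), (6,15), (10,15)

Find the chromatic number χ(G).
Clique number ω(G) = 3 (lower bound: χ ≥ ω).
The clique on [1, 2, 9] has size 3, forcing χ ≥ 3, and the coloring below uses 3 colors, so χ(G) = 3.
A valid 3-coloring: color 1: [1, 15]; color 2: [6, 9, 10]; color 3: [2, 4, 5].

χ(G) = 3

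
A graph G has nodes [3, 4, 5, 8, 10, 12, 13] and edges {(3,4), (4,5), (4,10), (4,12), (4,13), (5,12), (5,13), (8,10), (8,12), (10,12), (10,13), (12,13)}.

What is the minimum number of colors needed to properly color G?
Clique number ω(G) = 4 (lower bound: χ ≥ ω).
The clique on [4, 10, 12, 13] has size 4, forcing χ ≥ 4, and the coloring below uses 4 colors, so χ(G) = 4.
A valid 4-coloring: color 1: [4, 8]; color 2: [3, 12]; color 3: [13]; color 4: [5, 10].

χ(G) = 4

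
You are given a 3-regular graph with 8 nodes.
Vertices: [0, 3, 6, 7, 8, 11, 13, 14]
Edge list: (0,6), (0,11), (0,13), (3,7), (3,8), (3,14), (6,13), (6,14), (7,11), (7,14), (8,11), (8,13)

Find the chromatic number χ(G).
Clique number ω(G) = 3 (lower bound: χ ≥ ω).
The clique on [0, 6, 13] has size 3, forcing χ ≥ 3, and the coloring below uses 3 colors, so χ(G) = 3.
A valid 3-coloring: color 1: [0, 8, 14]; color 2: [3, 11, 13]; color 3: [6, 7].

χ(G) = 3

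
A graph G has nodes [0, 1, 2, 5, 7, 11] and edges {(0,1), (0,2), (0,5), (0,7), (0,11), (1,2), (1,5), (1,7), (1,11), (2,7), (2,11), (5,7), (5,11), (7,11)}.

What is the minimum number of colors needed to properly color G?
χ(G) = 5

Clique number ω(G) = 5 (lower bound: χ ≥ ω).
The clique on [0, 1, 2, 7, 11] has size 5, forcing χ ≥ 5, and the coloring below uses 5 colors, so χ(G) = 5.
A valid 5-coloring: color 1: [1]; color 2: [11]; color 3: [7]; color 4: [0]; color 5: [2, 5].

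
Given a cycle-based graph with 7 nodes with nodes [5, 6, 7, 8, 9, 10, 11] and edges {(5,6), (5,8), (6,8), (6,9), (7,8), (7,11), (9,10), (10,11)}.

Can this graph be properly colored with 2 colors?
The clique on vertices [5, 6, 8] has size 3 > 2, so it alone needs 3 colors.

No, G is not 2-colorable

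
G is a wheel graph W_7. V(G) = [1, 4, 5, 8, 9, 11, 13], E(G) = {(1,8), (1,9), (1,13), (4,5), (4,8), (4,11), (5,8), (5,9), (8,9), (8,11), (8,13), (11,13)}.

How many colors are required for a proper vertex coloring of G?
χ(G) = 3

Clique number ω(G) = 3 (lower bound: χ ≥ ω).
The clique on [1, 8, 9] has size 3, forcing χ ≥ 3, and the coloring below uses 3 colors, so χ(G) = 3.
A valid 3-coloring: color 1: [8]; color 2: [1, 5, 11]; color 3: [4, 9, 13].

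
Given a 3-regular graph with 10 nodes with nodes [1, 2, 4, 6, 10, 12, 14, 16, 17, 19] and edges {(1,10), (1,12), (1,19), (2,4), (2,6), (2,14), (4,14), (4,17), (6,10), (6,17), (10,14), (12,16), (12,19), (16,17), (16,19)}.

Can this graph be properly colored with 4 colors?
Yes, G is 4-colorable

A valid 4-coloring: color 1: [1, 6, 14, 16]; color 2: [2, 10, 12, 17]; color 3: [4, 19].
(χ(G) = 3 ≤ 4.)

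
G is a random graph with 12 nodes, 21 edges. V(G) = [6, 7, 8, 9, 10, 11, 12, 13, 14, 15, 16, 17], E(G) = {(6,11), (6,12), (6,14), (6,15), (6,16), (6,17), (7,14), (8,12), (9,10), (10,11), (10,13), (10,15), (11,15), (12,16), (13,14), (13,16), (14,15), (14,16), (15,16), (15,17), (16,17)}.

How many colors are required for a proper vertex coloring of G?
Clique number ω(G) = 4 (lower bound: χ ≥ ω).
The clique on [6, 15, 16, 17] has size 4, forcing χ ≥ 4, and the coloring below uses 4 colors, so χ(G) = 4.
A valid 4-coloring: color 1: [7, 8, 9, 11, 16]; color 2: [12, 13, 15]; color 3: [6, 10]; color 4: [14, 17].

χ(G) = 4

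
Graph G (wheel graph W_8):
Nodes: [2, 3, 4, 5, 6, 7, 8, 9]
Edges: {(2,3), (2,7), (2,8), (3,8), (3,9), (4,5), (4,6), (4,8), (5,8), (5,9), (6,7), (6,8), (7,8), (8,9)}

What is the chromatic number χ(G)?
Clique number ω(G) = 3 (lower bound: χ ≥ ω).
Odd cycle [2, 7, 6, 4, 5, 9, 3] needs 3 colors (χ ≥ 3).
Vertex 8 is adjacent to every vertex of [2, 3, 4, 5, 6, 7, 9], which already need 3 colors among themselves, so 8 needs a new color (χ ≥ 4).
The coloring below uses 4 colors, so χ(G) = 4.
A valid 4-coloring: color 1: [8]; color 2: [2, 6, 9]; color 3: [3, 4, 7]; color 4: [5].

χ(G) = 4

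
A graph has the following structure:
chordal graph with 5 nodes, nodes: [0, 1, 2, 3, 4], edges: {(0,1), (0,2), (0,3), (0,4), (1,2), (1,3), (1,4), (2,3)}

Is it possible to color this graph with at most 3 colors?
No, G is not 3-colorable

The clique on vertices [0, 1, 2, 3] has size 4 > 3, so it alone needs 4 colors.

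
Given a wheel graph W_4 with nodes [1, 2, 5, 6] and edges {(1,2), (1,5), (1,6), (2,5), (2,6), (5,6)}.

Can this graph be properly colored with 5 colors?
Yes, G is 5-colorable

A valid 5-coloring: color 1: [2]; color 2: [1]; color 3: [6]; color 4: [5].
(χ(G) = 4 ≤ 5.)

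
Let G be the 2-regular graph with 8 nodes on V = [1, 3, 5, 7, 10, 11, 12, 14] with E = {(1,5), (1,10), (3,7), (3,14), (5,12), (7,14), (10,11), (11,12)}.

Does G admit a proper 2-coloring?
The clique on vertices [3, 7, 14] has size 3 > 2, so it alone needs 3 colors.

No, G is not 2-colorable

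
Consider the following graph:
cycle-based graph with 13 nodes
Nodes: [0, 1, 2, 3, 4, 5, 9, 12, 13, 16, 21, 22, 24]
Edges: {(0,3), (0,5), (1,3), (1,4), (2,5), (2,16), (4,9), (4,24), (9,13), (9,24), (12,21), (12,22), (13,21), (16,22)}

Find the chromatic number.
χ(G) = 3

Clique number ω(G) = 3 (lower bound: χ ≥ ω).
The clique on [4, 9, 24] has size 3, forcing χ ≥ 3, and the coloring below uses 3 colors, so χ(G) = 3.
A valid 3-coloring: color 1: [3, 4, 5, 12, 13, 16]; color 2: [0, 1, 2, 9, 21, 22]; color 3: [24].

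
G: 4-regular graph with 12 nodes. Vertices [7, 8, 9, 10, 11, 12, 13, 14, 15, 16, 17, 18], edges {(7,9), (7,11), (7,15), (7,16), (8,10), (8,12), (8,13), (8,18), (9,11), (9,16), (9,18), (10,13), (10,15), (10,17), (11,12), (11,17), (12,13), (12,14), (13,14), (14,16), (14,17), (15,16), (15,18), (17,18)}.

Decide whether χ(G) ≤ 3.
No, G is not 3-colorable

Suppose a proper 3-coloring c exists. The clique [7, 9, 11] takes 3 distinct colors; by symmetry let c(7) = 1, c(9) = 2, c(11) = 3.
- Vertex 16: neighbors [7, 9] already have colors [1, 2] ⇒ c(16) = 3.
- Vertex 15: neighbors [7, 16] already have colors [1, 3] ⇒ c(15) = 2.
- Vertex 10: neighbors [15] already have colors [2]; try each remaining color.
- Case c(10) = 1:
  - Vertex 17: neighbors [10, 11] already have colors [1, 3] ⇒ c(17) = 2.
  - Vertex 14: neighbors [17, 16] already have colors [2, 3] ⇒ c(14) = 1.
  - Vertex 12: neighbors [14, 11] already have colors [1, 3] ⇒ c(12) = 2.
  - Vertex 8: neighbors [10, 12] already have colors [1, 2] ⇒ c(8) = 3.
  - Vertex 13: neighbors [10, 12, 8] already have colors [1, 2, 3] — all 3 colors blocked. Contradiction.
- Case c(10) = 3:
  - Vertex 8: neighbors [10] already have colors [3]; try each remaining color.
  - Case c(8) = 1:
    - Vertex 12: neighbors [8, 11] already have colors [1, 3] ⇒ c(12) = 2.
    - Vertex 13: neighbors [8, 12, 10] already have colors [1, 2, 3] — all 3 colors blocked. Contradiction.
  - Case c(8) = 2:
    - Vertex 12: neighbors [8, 11] already have colors [2, 3] ⇒ c(12) = 1.
    - Vertex 13: neighbors [12, 8, 10] already have colors [1, 2, 3] — all 3 colors blocked. Contradiction.
Every case ends in a contradiction, so G has no proper 3-coloring (χ ≥ 4).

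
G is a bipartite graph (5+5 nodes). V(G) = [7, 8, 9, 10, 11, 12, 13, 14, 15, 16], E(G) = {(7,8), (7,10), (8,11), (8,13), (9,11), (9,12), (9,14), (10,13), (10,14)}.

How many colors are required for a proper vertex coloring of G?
Clique number ω(G) = 2 (lower bound: χ ≥ ω).
The graph is bipartite (no odd cycle), so 2 colors suffice: χ(G) = 2.
A valid 2-coloring: color 1: [8, 9, 10, 15, 16]; color 2: [7, 11, 12, 13, 14].

χ(G) = 2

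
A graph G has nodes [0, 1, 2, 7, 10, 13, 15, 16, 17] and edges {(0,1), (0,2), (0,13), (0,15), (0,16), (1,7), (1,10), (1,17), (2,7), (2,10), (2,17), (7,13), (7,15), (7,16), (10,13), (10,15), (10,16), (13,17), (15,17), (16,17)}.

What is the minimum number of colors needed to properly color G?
χ(G) = 2

Clique number ω(G) = 2 (lower bound: χ ≥ ω).
The graph is bipartite (no odd cycle), so 2 colors suffice: χ(G) = 2.
A valid 2-coloring: color 1: [0, 7, 10, 17]; color 2: [1, 2, 13, 15, 16].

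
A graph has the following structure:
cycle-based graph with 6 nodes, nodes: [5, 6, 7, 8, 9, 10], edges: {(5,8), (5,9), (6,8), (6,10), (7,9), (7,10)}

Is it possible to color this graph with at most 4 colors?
Yes, G is 4-colorable

A valid 4-coloring: color 1: [8, 9, 10]; color 2: [5, 6, 7].
(χ(G) = 2 ≤ 4.)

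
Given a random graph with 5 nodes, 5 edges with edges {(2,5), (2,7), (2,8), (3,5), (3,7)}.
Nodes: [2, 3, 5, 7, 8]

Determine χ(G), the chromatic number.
χ(G) = 2

Clique number ω(G) = 2 (lower bound: χ ≥ ω).
The graph is bipartite (no odd cycle), so 2 colors suffice: χ(G) = 2.
A valid 2-coloring: color 1: [2, 3]; color 2: [5, 7, 8].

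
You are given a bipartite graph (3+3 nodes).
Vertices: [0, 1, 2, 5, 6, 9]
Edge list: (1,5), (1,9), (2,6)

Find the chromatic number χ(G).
χ(G) = 2

Clique number ω(G) = 2 (lower bound: χ ≥ ω).
The graph is bipartite (no odd cycle), so 2 colors suffice: χ(G) = 2.
A valid 2-coloring: color 1: [0, 1, 6]; color 2: [2, 5, 9].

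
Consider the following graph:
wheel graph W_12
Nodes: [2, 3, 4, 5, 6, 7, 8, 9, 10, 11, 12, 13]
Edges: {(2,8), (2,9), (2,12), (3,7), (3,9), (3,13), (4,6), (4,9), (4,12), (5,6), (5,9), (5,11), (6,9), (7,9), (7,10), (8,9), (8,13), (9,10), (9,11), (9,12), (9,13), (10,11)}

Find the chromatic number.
χ(G) = 4

Clique number ω(G) = 3 (lower bound: χ ≥ ω).
Odd cycle [11, 10, 7, 3, 13, 8, 2, 12, 4, 6, 5] needs 3 colors (χ ≥ 3).
Vertex 9 is adjacent to every vertex of [2, 3, 4, 5, 6, 7, 8, 10, 11, 12, 13], which already need 3 colors among themselves, so 9 needs a new color (χ ≥ 4).
The coloring below uses 4 colors, so χ(G) = 4.
A valid 4-coloring: color 1: [9]; color 2: [2, 6, 7, 11, 13]; color 3: [3, 5, 8, 10, 12]; color 4: [4].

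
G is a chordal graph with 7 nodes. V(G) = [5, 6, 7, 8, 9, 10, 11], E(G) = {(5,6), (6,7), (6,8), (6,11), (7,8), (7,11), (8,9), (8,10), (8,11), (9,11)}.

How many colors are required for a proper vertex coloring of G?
Clique number ω(G) = 4 (lower bound: χ ≥ ω).
The clique on [6, 7, 8, 11] has size 4, forcing χ ≥ 4, and the coloring below uses 4 colors, so χ(G) = 4.
A valid 4-coloring: color 1: [5, 8]; color 2: [10, 11]; color 3: [6, 9]; color 4: [7].

χ(G) = 4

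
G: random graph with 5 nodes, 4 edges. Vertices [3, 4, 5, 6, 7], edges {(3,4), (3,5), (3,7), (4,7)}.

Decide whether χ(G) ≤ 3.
Yes, G is 3-colorable

A valid 3-coloring: color 1: [3, 6]; color 2: [5, 7]; color 3: [4].
(χ(G) = 3 ≤ 3.)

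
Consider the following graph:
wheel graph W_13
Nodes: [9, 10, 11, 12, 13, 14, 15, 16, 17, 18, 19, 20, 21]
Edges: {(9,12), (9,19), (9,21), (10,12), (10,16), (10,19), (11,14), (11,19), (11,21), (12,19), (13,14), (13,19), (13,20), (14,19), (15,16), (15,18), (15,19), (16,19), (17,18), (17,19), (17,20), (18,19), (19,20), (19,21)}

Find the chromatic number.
χ(G) = 3

Clique number ω(G) = 3 (lower bound: χ ≥ ω).
The clique on [9, 12, 19] has size 3, forcing χ ≥ 3, and the coloring below uses 3 colors, so χ(G) = 3.
A valid 3-coloring: color 1: [19]; color 2: [12, 14, 16, 18, 20, 21]; color 3: [9, 10, 11, 13, 15, 17].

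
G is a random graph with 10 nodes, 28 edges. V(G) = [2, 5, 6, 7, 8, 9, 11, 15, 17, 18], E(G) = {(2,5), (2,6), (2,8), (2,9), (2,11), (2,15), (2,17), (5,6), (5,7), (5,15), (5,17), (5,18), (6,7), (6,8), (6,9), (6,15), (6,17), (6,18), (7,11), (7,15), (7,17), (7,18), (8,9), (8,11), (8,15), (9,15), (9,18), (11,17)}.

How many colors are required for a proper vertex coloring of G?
χ(G) = 5

Clique number ω(G) = 5 (lower bound: χ ≥ ω).
The clique on [2, 6, 8, 9, 15] has size 5, forcing χ ≥ 5, and the coloring below uses 5 colors, so χ(G) = 5.
A valid 5-coloring: color 1: [6, 11]; color 2: [2, 7]; color 3: [15, 17, 18]; color 4: [5, 8]; color 5: [9].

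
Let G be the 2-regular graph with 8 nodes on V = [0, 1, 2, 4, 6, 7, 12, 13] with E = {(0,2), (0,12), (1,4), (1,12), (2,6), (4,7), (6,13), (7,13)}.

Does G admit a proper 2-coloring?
A valid 2-coloring: color 1: [2, 4, 12, 13]; color 2: [0, 1, 6, 7].
(χ(G) = 2 ≤ 2.)

Yes, G is 2-colorable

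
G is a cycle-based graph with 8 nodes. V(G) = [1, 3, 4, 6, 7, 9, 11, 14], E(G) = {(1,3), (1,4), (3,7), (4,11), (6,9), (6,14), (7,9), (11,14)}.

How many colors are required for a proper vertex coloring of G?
Clique number ω(G) = 2 (lower bound: χ ≥ ω).
The graph is bipartite (no odd cycle), so 2 colors suffice: χ(G) = 2.
A valid 2-coloring: color 1: [3, 4, 9, 14]; color 2: [1, 6, 7, 11].

χ(G) = 2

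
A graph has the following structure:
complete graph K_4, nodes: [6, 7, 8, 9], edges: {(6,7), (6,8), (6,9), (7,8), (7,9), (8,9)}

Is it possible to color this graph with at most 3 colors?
The clique on vertices [6, 7, 8, 9] has size 4 > 3, so it alone needs 4 colors.

No, G is not 3-colorable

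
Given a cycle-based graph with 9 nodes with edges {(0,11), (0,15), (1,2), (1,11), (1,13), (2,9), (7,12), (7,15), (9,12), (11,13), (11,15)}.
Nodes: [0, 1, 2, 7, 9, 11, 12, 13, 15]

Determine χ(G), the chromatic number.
χ(G) = 3

Clique number ω(G) = 3 (lower bound: χ ≥ ω).
The clique on [0, 11, 15] has size 3, forcing χ ≥ 3, and the coloring below uses 3 colors, so χ(G) = 3.
A valid 3-coloring: color 1: [2, 11, 12]; color 2: [1, 9, 15]; color 3: [0, 7, 13].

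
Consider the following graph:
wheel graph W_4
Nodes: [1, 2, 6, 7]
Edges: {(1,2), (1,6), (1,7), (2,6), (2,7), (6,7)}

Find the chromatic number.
Clique number ω(G) = 4 (lower bound: χ ≥ ω).
The clique on [1, 2, 6, 7] has size 4, forcing χ ≥ 4, and the coloring below uses 4 colors, so χ(G) = 4.
A valid 4-coloring: color 1: [2]; color 2: [7]; color 3: [6]; color 4: [1].

χ(G) = 4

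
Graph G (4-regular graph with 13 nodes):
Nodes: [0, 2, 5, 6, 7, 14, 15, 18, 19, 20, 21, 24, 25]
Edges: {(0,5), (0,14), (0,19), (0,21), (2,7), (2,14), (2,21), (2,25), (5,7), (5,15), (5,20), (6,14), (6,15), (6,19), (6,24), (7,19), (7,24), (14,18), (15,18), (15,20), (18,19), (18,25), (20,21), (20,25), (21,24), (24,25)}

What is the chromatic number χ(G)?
χ(G) = 3

Clique number ω(G) = 3 (lower bound: χ ≥ ω).
The clique on [5, 15, 20] has size 3, forcing χ ≥ 3, and the coloring below uses 3 colors, so χ(G) = 3.
A valid 3-coloring: color 1: [0, 2, 6, 18, 20]; color 2: [5, 14, 19, 24]; color 3: [7, 15, 21, 25].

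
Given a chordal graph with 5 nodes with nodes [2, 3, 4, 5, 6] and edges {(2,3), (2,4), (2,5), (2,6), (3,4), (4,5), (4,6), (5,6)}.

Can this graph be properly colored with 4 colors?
Yes, G is 4-colorable

A valid 4-coloring: color 1: [4]; color 2: [2]; color 3: [3, 5]; color 4: [6].
(χ(G) = 4 ≤ 4.)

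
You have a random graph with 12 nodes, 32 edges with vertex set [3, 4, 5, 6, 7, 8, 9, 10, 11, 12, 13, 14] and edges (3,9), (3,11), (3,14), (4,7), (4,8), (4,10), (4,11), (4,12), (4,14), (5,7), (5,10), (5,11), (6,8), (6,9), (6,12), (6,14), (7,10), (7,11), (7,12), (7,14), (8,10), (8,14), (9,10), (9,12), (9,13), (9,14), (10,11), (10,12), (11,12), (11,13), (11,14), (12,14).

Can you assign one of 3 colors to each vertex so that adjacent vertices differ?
The clique on vertices [4, 7, 10, 11, 12] has size 5 > 3, so it alone needs 5 colors.

No, G is not 3-colorable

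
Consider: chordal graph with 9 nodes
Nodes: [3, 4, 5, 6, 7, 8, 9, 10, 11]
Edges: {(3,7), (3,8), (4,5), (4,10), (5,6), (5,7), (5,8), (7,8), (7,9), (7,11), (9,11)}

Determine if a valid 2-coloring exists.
No, G is not 2-colorable

The clique on vertices [3, 7, 8] has size 3 > 2, so it alone needs 3 colors.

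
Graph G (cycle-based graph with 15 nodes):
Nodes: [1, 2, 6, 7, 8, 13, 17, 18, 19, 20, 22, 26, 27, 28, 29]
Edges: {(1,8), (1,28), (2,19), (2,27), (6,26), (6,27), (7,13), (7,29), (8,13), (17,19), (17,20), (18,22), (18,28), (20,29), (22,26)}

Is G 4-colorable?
A valid 4-coloring: color 1: [1, 7, 18, 19, 20, 26, 27]; color 2: [2, 6, 13, 17, 22, 28, 29]; color 3: [8].
(χ(G) = 3 ≤ 4.)

Yes, G is 4-colorable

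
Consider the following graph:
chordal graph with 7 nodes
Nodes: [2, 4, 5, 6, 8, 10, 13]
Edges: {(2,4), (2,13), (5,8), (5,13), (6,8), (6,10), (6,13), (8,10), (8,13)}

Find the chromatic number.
Clique number ω(G) = 3 (lower bound: χ ≥ ω).
The clique on [6, 8, 10] has size 3, forcing χ ≥ 3, and the coloring below uses 3 colors, so χ(G) = 3.
A valid 3-coloring: color 1: [2, 8]; color 2: [4, 10, 13]; color 3: [5, 6].

χ(G) = 3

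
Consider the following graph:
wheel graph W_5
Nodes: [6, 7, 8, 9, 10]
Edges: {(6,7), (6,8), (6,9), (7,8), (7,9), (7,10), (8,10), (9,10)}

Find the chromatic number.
Clique number ω(G) = 3 (lower bound: χ ≥ ω).
The clique on [7, 8, 10] has size 3, forcing χ ≥ 3, and the coloring below uses 3 colors, so χ(G) = 3.
A valid 3-coloring: color 1: [7]; color 2: [8, 9]; color 3: [6, 10].

χ(G) = 3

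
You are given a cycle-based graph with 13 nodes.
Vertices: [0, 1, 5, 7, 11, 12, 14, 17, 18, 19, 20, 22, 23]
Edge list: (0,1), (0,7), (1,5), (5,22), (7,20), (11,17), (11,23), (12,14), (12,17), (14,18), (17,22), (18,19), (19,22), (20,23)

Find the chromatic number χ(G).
Clique number ω(G) = 2 (lower bound: χ ≥ ω).
Odd cycle [17, 22, 5, 1, 0, 7, 20, 23, 11] needs 3 colors (χ ≥ 3).
The coloring below uses 3 colors, so χ(G) = 3.
A valid 3-coloring: color 1: [0, 5, 14, 17, 19, 23]; color 2: [1, 7, 11, 12, 18, 22]; color 3: [20].

χ(G) = 3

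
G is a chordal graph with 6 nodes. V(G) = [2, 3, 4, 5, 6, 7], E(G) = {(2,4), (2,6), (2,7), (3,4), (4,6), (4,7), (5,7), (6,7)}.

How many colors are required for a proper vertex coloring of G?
χ(G) = 4

Clique number ω(G) = 4 (lower bound: χ ≥ ω).
The clique on [2, 4, 6, 7] has size 4, forcing χ ≥ 4, and the coloring below uses 4 colors, so χ(G) = 4.
A valid 4-coloring: color 1: [4, 5]; color 2: [3, 7]; color 3: [2]; color 4: [6].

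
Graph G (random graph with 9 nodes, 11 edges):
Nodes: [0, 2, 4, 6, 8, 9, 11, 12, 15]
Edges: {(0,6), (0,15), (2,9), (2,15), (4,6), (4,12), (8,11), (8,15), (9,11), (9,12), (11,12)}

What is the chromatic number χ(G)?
Clique number ω(G) = 3 (lower bound: χ ≥ ω).
The clique on [9, 11, 12] has size 3, forcing χ ≥ 3, and the coloring below uses 3 colors, so χ(G) = 3.
A valid 3-coloring: color 1: [6, 11, 15]; color 2: [0, 4, 8, 9]; color 3: [2, 12].

χ(G) = 3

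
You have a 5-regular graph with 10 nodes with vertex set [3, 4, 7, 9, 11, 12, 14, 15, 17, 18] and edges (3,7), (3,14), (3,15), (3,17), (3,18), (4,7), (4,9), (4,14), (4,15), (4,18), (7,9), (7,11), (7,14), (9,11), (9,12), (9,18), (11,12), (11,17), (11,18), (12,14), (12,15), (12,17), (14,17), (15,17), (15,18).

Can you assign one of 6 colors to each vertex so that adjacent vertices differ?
A valid 6-coloring: color 1: [3, 4, 11]; color 2: [9, 14, 15]; color 3: [7, 17, 18]; color 4: [12].
(χ(G) = 4 ≤ 6.)

Yes, G is 6-colorable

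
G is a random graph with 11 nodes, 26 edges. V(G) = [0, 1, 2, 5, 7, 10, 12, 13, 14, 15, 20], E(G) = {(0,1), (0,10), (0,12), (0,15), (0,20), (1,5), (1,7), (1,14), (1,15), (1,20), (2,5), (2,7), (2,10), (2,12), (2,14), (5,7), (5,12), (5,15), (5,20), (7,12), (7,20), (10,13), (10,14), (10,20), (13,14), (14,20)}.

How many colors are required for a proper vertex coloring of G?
χ(G) = 4

Clique number ω(G) = 4 (lower bound: χ ≥ ω).
The clique on [1, 5, 7, 20] has size 4, forcing χ ≥ 4, and the coloring below uses 4 colors, so χ(G) = 4.
A valid 4-coloring: color 1: [1, 2, 13]; color 2: [12, 15, 20]; color 3: [5, 10]; color 4: [0, 7, 14].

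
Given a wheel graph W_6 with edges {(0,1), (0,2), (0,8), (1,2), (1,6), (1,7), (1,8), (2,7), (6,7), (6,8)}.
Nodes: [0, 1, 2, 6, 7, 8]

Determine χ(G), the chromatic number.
Clique number ω(G) = 3 (lower bound: χ ≥ ω).
Odd cycle [8, 0, 2, 7, 6] needs 3 colors (χ ≥ 3).
Vertex 1 is adjacent to every vertex of [0, 2, 6, 7, 8], which already need 3 colors among themselves, so 1 needs a new color (χ ≥ 4).
The coloring below uses 4 colors, so χ(G) = 4.
A valid 4-coloring: color 1: [1]; color 2: [7, 8]; color 3: [0, 6]; color 4: [2].

χ(G) = 4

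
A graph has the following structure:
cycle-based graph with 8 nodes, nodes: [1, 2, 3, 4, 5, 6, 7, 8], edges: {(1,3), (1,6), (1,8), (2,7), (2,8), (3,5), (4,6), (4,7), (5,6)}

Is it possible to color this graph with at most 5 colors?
Yes, G is 5-colorable

A valid 5-coloring: color 1: [3, 6, 7, 8]; color 2: [1, 2, 4, 5].
(χ(G) = 2 ≤ 5.)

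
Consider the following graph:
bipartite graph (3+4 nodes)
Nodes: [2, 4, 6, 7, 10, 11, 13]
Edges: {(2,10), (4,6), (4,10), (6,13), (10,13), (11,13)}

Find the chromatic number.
χ(G) = 2

Clique number ω(G) = 2 (lower bound: χ ≥ ω).
The graph is bipartite (no odd cycle), so 2 colors suffice: χ(G) = 2.
A valid 2-coloring: color 1: [6, 7, 10, 11]; color 2: [2, 4, 13].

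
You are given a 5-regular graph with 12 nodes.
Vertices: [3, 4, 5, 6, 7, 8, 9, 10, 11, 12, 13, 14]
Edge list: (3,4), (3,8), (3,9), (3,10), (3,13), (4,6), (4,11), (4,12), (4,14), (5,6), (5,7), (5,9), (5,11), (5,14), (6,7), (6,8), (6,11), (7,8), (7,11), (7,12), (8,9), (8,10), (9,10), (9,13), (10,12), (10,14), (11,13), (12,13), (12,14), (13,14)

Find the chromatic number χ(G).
Clique number ω(G) = 4 (lower bound: χ ≥ ω).
The clique on [3, 8, 9, 10] has size 4, forcing χ ≥ 4, and the coloring below uses 4 colors, so χ(G) = 4.
A valid 4-coloring: color 1: [5, 8, 12]; color 2: [3, 11, 14]; color 3: [4, 7, 9]; color 4: [6, 10, 13].

χ(G) = 4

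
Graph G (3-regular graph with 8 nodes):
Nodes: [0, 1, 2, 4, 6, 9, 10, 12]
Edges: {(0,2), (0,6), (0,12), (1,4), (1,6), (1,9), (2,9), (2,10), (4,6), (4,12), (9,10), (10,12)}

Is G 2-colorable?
The clique on vertices [1, 4, 6] has size 3 > 2, so it alone needs 3 colors.

No, G is not 2-colorable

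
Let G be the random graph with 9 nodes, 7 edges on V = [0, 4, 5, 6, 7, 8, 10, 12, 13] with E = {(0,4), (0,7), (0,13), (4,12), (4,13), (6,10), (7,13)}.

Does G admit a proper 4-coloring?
Yes, G is 4-colorable

A valid 4-coloring: color 1: [0, 5, 8, 10, 12]; color 2: [4, 6, 7]; color 3: [13].
(χ(G) = 3 ≤ 4.)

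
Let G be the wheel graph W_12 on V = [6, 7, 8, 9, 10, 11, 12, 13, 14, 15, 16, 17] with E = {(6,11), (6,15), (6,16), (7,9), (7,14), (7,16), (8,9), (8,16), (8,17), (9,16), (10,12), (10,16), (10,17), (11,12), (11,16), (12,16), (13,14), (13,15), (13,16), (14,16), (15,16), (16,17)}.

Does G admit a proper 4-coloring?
Yes, G is 4-colorable

A valid 4-coloring: color 1: [16]; color 2: [9, 11, 14, 15, 17]; color 3: [6, 7, 8, 10, 13]; color 4: [12].
(χ(G) = 4 ≤ 4.)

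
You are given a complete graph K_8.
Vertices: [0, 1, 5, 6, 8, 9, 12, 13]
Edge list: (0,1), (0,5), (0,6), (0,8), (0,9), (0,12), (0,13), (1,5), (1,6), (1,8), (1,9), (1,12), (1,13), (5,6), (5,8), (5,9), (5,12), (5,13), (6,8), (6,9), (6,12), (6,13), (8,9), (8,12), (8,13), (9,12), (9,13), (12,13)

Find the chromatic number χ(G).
χ(G) = 8

Clique number ω(G) = 8 (lower bound: χ ≥ ω).
The clique on [0, 1, 5, 6, 8, 9, 12, 13] has size 8, forcing χ ≥ 8, and the coloring below uses 8 colors, so χ(G) = 8.
A valid 8-coloring: color 1: [5]; color 2: [9]; color 3: [8]; color 4: [0]; color 5: [1]; color 6: [12]; color 7: [6]; color 8: [13].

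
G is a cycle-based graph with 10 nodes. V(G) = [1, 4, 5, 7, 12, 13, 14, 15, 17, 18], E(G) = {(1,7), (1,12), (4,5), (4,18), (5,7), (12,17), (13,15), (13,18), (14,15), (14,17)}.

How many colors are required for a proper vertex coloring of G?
χ(G) = 2

Clique number ω(G) = 2 (lower bound: χ ≥ ω).
The graph is bipartite (no odd cycle), so 2 colors suffice: χ(G) = 2.
A valid 2-coloring: color 1: [4, 7, 12, 13, 14]; color 2: [1, 5, 15, 17, 18].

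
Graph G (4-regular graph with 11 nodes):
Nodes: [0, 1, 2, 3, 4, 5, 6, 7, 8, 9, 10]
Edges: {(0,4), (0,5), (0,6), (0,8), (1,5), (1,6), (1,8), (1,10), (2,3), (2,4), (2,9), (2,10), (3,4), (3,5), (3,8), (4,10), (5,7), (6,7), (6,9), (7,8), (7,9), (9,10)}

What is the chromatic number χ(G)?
Clique number ω(G) = 3 (lower bound: χ ≥ ω).
The clique on [2, 9, 10] has size 3, forcing χ ≥ 3, and the coloring below uses 3 colors, so χ(G) = 3.
A valid 3-coloring: color 1: [2, 5, 6, 8]; color 2: [1, 4, 9]; color 3: [0, 3, 7, 10].

χ(G) = 3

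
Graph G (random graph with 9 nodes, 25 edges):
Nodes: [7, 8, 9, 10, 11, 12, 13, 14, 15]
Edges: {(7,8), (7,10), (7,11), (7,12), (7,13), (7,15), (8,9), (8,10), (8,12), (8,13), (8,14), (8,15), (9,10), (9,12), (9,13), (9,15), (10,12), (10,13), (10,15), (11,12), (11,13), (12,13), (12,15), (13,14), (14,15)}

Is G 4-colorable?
No, G is not 4-colorable

The clique on vertices [8, 9, 10, 12, 13] has size 5 > 4, so it alone needs 5 colors.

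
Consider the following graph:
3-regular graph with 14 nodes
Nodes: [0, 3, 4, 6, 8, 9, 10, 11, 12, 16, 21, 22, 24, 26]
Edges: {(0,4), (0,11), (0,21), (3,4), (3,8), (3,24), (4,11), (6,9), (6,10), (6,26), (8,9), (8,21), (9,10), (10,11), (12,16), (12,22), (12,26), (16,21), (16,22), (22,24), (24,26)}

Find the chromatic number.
Clique number ω(G) = 3 (lower bound: χ ≥ ω).
The clique on [0, 4, 11] has size 3, forcing χ ≥ 3, and the coloring below uses 3 colors, so χ(G) = 3.
A valid 3-coloring: color 1: [4, 10, 12, 21, 24]; color 2: [3, 9, 11, 16, 26]; color 3: [0, 6, 8, 22].

χ(G) = 3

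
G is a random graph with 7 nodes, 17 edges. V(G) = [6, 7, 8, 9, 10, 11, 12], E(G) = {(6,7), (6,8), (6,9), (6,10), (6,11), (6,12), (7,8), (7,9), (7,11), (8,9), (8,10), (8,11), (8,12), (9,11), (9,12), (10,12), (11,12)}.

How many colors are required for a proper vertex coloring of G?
χ(G) = 5

Clique number ω(G) = 5 (lower bound: χ ≥ ω).
The clique on [6, 8, 9, 11, 12] has size 5, forcing χ ≥ 5, and the coloring below uses 5 colors, so χ(G) = 5.
A valid 5-coloring: color 1: [6]; color 2: [8]; color 3: [7, 12]; color 4: [9, 10]; color 5: [11].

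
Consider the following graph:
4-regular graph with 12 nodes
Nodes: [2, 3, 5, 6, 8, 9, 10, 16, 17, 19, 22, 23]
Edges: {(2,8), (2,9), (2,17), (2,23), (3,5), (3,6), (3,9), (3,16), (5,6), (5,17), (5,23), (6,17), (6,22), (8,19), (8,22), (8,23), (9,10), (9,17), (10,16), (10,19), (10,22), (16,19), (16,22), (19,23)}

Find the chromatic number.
χ(G) = 3

Clique number ω(G) = 3 (lower bound: χ ≥ ω).
The clique on [2, 8, 23] has size 3, forcing χ ≥ 3, and the coloring below uses 3 colors, so χ(G) = 3.
A valid 3-coloring: color 1: [6, 8, 9, 16]; color 2: [3, 10, 17, 23]; color 3: [2, 5, 19, 22].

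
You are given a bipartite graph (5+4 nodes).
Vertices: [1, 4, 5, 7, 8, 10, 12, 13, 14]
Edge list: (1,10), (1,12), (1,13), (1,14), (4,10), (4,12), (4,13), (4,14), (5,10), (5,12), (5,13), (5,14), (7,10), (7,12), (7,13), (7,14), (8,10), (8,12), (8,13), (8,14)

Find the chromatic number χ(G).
Clique number ω(G) = 2 (lower bound: χ ≥ ω).
The graph is bipartite (no odd cycle), so 2 colors suffice: χ(G) = 2.
A valid 2-coloring: color 1: [10, 12, 13, 14]; color 2: [1, 4, 5, 7, 8].

χ(G) = 2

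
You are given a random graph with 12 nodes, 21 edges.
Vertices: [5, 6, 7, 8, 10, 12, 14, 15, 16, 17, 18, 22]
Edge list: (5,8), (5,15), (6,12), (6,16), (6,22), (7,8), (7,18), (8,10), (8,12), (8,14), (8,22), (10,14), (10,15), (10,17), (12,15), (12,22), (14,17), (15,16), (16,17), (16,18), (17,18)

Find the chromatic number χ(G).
χ(G) = 3

Clique number ω(G) = 3 (lower bound: χ ≥ ω).
The clique on [6, 12, 22] has size 3, forcing χ ≥ 3, and the coloring below uses 3 colors, so χ(G) = 3.
A valid 3-coloring: color 1: [6, 8, 15, 17]; color 2: [5, 7, 10, 12, 16]; color 3: [14, 18, 22].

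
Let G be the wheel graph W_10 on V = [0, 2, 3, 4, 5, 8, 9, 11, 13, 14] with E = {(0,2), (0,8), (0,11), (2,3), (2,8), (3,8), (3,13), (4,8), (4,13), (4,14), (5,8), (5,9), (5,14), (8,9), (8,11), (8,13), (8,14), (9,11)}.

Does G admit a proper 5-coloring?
Yes, G is 5-colorable

A valid 5-coloring: color 1: [8]; color 2: [0, 3, 4, 9]; color 3: [2, 5, 11, 13]; color 4: [14].
(χ(G) = 4 ≤ 5.)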